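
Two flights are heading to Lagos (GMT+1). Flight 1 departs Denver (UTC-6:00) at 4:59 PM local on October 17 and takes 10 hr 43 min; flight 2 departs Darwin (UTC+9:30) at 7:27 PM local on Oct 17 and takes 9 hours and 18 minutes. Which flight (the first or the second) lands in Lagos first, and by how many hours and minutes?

the second, by 14 hours 27 minutes

Flight 1 in UTC: 4:59 PM + 6:00 = 10:59 PM on Oct 17.
+10 hours 43 minutes → arrive 9:42 AM UTC on Oct 18.
Flight 2 in UTC: 7:27 PM − 9:30 = 9:57 AM on Oct 17.
+9 hours 18 minutes → arrive 7:15 PM UTC on Oct 17.
Flight 2 lands earlier by 14 hours 27 minutes.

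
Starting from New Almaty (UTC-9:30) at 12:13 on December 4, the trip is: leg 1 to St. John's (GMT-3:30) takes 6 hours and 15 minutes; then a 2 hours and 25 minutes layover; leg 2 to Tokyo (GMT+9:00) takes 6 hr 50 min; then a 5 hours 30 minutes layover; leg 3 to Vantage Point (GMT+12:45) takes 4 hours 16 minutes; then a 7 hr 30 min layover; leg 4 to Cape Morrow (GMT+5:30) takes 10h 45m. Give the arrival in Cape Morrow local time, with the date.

Convert departure to UTC: 12:13 + 9:30 = 21:43 UTC on Dec 4.
Add 6 hours 15 minutes leg 1 → 03:58 UTC (Dec 5).
Add 2 hours and 25 minutes layover in St. John's → 06:23 UTC.
Add 6 hours and 50 minutes leg 2 → 13:13 UTC.
Add 5 hours 30 minutes layover in Tokyo → 18:43 UTC.
Add 4 hours 16 minutes leg 3 → 22:59 UTC.
Add 7 hours and 30 minutes layover in Vantage Point → 06:29 UTC (Dec 6).
Add 10 hours and 45 minutes leg 4 → 17:14 UTC.
Cape Morrow is UTC+5:30, so local arrival = 17:14 + 5:30 = 22:44 on Dec 6.

22:44 on December 6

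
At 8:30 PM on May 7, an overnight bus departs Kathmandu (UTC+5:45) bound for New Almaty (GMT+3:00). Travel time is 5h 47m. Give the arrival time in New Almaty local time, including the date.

Convert departure to UTC: 8:30 PM − 5:45 = 2:45 PM UTC on May 7.
Add 5 hours and 47 minutes travel time → 8:32 PM UTC.
New Almaty is UTC+3:00, so local arrival = 8:32 PM + 3:00 = 11:32 PM on May 7.

11:32 PM on May 7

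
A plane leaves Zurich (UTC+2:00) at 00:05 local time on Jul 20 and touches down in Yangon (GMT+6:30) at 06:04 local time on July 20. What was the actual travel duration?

Departure in UTC: 00:05 − 2:00 = 22:05 on Jul 19.
Arrival in UTC: 06:04 − 6:30 = 23:34 on Jul 19.
Elapsed = 23:34 − 22:05 = 1 hour 29 minutes.

1 hour 29 minutes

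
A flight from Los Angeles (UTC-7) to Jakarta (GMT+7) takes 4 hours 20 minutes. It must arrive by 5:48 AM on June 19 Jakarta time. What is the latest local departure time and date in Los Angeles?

Target arrival in UTC: 5:48 AM − 7:00 = 10:48 PM on Jun 18.
Subtract 4 hours 20 minutes → departure 6:28 PM UTC on Jun 18.
Los Angeles is UTC−7:00: 6:28 PM − 7:00 = 11:28 AM on Jun 18.

11:28 AM on June 18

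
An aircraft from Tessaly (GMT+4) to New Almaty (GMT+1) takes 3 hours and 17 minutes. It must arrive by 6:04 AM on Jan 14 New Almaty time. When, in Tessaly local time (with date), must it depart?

5:47 AM on January 14

Target arrival in UTC: 6:04 AM − 1:00 = 5:04 AM on Jan 14.
Subtract 3 hours and 17 minutes → departure 1:47 AM UTC on Jan 14.
Tessaly is UTC+4:00: 1:47 AM + 4:00 = 5:47 AM on Jan 14.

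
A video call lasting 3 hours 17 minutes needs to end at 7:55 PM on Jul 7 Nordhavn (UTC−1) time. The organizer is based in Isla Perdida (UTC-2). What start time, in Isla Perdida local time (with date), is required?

3:38 PM on Jul 7

Target end time in UTC: 7:55 PM + 1:00 = 8:55 PM on Jul 7.
Subtract 3 hours and 17 minutes → start 5:38 PM UTC on Jul 7.
Isla Perdida is UTC−2:00: 5:38 PM − 2:00 = 3:38 PM on Jul 7.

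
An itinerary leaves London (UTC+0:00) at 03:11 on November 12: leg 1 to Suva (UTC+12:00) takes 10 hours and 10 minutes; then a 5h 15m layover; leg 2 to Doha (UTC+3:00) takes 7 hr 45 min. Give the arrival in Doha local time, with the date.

London is at UTC+0, so departure is already 03:11 UTC on Nov 12.
Add 10 hours and 10 minutes leg 1 → 13:21 UTC.
Add 5 hours and 15 minutes layover in Suva → 18:36 UTC.
Add 7 hours 45 minutes leg 2 → 02:21 UTC (Nov 13).
Doha is UTC+3:00, so local arrival = 02:21 + 3:00 = 05:21 on Nov 13.

05:21 on November 13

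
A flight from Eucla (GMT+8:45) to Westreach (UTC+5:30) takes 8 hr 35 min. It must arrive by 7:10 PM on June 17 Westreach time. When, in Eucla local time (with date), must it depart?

1:50 PM on Jun 17

Target arrival in UTC: 7:10 PM − 5:30 = 1:40 PM on Jun 17.
Subtract 8 hours 35 minutes → departure 5:05 AM UTC on Jun 17.
Eucla is UTC+8:45: 5:05 AM + 8:45 = 1:50 PM on Jun 17.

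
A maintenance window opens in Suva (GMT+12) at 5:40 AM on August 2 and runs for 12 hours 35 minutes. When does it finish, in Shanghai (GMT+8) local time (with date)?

Shanghai is 4:00 behind Suva.
After 12 hours 35 minutes it is 6:15 PM in Suva.
Shift by the zone difference: 6:15 PM − 4:00 = 2:15 PM on Aug 2 in Shanghai.

2:15 PM on August 2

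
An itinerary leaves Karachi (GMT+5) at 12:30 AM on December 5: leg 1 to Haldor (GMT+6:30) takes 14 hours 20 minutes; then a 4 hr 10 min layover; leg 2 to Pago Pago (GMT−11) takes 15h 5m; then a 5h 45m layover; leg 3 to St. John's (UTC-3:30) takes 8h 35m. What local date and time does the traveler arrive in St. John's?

Convert departure to UTC: 12:30 AM − 5:00 = 7:30 PM UTC on Dec 4.
Add 14 hours 20 minutes leg 1 → 9:50 AM UTC (Dec 5).
Add 4 hours and 10 minutes layover in Haldor → 2:00 PM UTC.
Add 15 hours 5 minutes leg 2 → 5:05 AM UTC (Dec 6).
Add 5 hours and 45 minutes layover in Pago Pago → 10:50 AM UTC.
Add 8 hours 35 minutes leg 3 → 7:25 PM UTC.
St. John's is UTC−3:30, so local arrival = 7:25 PM − 3:30 = 3:55 PM on Dec 6.

3:55 PM on December 6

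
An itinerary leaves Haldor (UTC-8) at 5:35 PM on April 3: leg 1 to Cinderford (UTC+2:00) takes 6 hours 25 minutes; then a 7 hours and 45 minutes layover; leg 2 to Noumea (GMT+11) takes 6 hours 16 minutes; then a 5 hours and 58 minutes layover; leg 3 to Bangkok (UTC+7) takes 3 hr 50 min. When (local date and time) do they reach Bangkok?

Convert departure to UTC: 5:35 PM + 8:00 = 1:35 AM UTC on Apr 4.
Add 6 hours 25 minutes leg 1 → 8:00 AM UTC.
Add 7 hours and 45 minutes layover in Cinderford → 3:45 PM UTC.
Add 6 hours 16 minutes leg 2 → 10:01 PM UTC.
Add 5 hours 58 minutes layover in Noumea → 3:59 AM UTC (Apr 5).
Add 3 hours 50 minutes leg 3 → 7:49 AM UTC.
Bangkok is UTC+7:00, so local arrival = 7:49 AM + 7:00 = 2:49 PM on Apr 5.

2:49 PM on Apr 5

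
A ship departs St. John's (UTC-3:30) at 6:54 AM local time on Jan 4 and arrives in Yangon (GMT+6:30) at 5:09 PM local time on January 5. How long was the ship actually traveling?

Departure in UTC: 6:54 AM + 3:30 = 10:24 AM on Jan 4.
Arrival in UTC: 5:09 PM − 6:30 = 10:39 AM on Jan 5.
Elapsed = 10:39 AM − 10:24 AM (+1 day) = 24 hours 15 minutes.

24 hours 15 minutes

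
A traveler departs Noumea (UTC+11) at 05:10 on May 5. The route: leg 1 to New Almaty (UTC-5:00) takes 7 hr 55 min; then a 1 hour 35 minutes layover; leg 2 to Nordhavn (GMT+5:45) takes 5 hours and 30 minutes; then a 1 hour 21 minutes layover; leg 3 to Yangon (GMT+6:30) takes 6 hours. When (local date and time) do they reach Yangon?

23:01 on May 5

Convert departure to UTC: 05:10 − 11:00 = 18:10 UTC on May 4.
Add 7 hours 55 minutes leg 1 → 02:05 UTC (May 5).
Add 1 hour 35 minutes layover in New Almaty → 03:40 UTC.
Add 5 hours and 30 minutes leg 2 → 09:10 UTC.
Add 1 hour 21 minutes layover in Nordhavn → 10:31 UTC.
Add 6 hours leg 3 → 16:31 UTC.
Yangon is UTC+6:30, so local arrival = 16:31 + 6:30 = 23:01 on May 5.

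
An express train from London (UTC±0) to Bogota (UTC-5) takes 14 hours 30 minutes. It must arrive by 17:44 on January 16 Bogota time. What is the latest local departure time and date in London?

08:14 on Jan 16

Target arrival in UTC: 17:44 + 5:00 = 22:44 on Jan 16.
Subtract 14 hours 30 minutes → departure 08:14 UTC on Jan 16.
London is UTC+0, so departure is 08:14 on Jan 16.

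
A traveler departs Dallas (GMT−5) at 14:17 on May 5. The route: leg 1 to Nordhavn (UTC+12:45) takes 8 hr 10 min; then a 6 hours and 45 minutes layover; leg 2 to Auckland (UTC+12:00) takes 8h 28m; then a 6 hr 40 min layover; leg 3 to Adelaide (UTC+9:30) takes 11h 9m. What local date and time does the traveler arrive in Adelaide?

Convert departure to UTC: 14:17 + 5:00 = 19:17 UTC on May 5.
Add 8 hours 10 minutes leg 1 → 03:27 UTC (May 6).
Add 6 hours 45 minutes layover in Nordhavn → 10:12 UTC.
Add 8 hours and 28 minutes leg 2 → 18:40 UTC.
Add 6 hours 40 minutes layover in Auckland → 01:20 UTC (May 7).
Add 11 hours and 9 minutes leg 3 → 12:29 UTC.
Adelaide is UTC+9:30, so local arrival = 12:29 + 9:30 = 21:59 on May 7.

21:59 on May 7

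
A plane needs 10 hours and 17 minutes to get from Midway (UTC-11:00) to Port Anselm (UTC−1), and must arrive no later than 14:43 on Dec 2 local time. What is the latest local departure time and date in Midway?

Target arrival in UTC: 14:43 + 1:00 = 15:43 on Dec 2.
Subtract 10 hours 17 minutes → departure 05:26 UTC on Dec 2.
Midway is UTC−11:00: 05:26 − 11:00 = 18:26 on Dec 1.

18:26 on Dec 1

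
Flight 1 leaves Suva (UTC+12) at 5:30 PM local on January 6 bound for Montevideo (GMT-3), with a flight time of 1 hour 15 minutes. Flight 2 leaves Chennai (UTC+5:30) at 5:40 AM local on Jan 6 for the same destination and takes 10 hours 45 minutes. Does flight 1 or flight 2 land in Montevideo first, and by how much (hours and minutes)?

Flight 1 in UTC: 5:30 PM − 12:00 = 5:30 AM on Jan 6.
+1 hour 15 minutes → arrive 6:45 AM UTC on Jan 6.
Flight 2 in UTC: 5:40 AM − 5:30 = 12:10 AM on Jan 6.
+10 hours and 45 minutes → arrive 10:55 AM UTC on Jan 6.
Flight 1 lands earlier by 4 hours 10 minutes.

the first, by 4 hours 10 minutes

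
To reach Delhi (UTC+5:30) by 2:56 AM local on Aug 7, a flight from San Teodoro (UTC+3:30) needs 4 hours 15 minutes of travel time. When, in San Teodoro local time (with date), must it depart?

Target arrival in UTC: 2:56 AM − 5:30 = 9:26 PM on Aug 6.
Subtract 4 hours 15 minutes → departure 5:11 PM UTC on Aug 6.
San Teodoro is UTC+3:30: 5:11 PM + 3:30 = 8:41 PM on Aug 6.

8:41 PM on Aug 6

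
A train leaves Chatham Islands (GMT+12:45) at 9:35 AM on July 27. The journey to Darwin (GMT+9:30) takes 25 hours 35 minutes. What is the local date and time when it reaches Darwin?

Convert departure to UTC: 9:35 AM − 12:45 = 8:50 PM UTC on Jul 26.
Add 25 hours 35 minutes travel time → 10:25 PM UTC (Jul 27).
Darwin is UTC+9:30, so local arrival = 10:25 PM + 9:30 = 7:55 AM on Jul 28.

7:55 AM on Jul 28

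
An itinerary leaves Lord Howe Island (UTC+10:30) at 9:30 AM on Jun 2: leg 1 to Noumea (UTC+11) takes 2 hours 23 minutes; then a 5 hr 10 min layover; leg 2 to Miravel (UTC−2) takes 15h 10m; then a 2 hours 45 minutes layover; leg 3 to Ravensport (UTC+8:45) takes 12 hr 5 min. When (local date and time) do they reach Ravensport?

9:18 PM on June 3

Convert departure to UTC: 9:30 AM − 10:30 = 11:00 PM UTC on Jun 1.
Add 2 hours 23 minutes leg 1 → 1:23 AM UTC (Jun 2).
Add 5 hours 10 minutes layover in Noumea → 6:33 AM UTC.
Add 15 hours and 10 minutes leg 2 → 9:43 PM UTC.
Add 2 hours 45 minutes layover in Miravel → 12:28 AM UTC (Jun 3).
Add 12 hours and 5 minutes leg 3 → 12:33 PM UTC.
Ravensport is UTC+8:45, so local arrival = 12:33 PM + 8:45 = 9:18 PM on Jun 3.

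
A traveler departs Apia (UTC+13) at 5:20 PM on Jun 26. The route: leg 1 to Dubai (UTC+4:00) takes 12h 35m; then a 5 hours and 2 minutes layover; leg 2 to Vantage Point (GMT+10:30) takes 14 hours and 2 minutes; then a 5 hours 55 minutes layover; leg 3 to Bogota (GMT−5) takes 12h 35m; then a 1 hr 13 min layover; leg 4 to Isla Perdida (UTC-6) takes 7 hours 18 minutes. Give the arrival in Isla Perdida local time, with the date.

9:00 AM on June 28

Convert departure to UTC: 5:20 PM − 13:00 = 4:20 AM UTC on Jun 26.
Add 12 hours 35 minutes leg 1 → 4:55 PM UTC.
Add 5 hours 2 minutes layover in Dubai → 9:57 PM UTC.
Add 14 hours and 2 minutes leg 2 → 11:59 AM UTC (Jun 27).
Add 5 hours 55 minutes layover in Vantage Point → 5:54 PM UTC.
Add 12 hours 35 minutes leg 3 → 6:29 AM UTC (Jun 28).
Add 1 hour and 13 minutes layover in Bogota → 7:42 AM UTC.
Add 7 hours and 18 minutes leg 4 → 3:00 PM UTC.
Isla Perdida is UTC−6:00, so local arrival = 3:00 PM − 6:00 = 9:00 AM on Jun 28.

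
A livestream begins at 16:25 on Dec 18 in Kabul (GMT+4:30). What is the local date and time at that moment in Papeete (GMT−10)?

01:55 on December 18

Papeete is 14:30 behind Kabul.
Shift by the zone difference: 16:25 − 14:30 = 01:55 on Dec 18 in Papeete.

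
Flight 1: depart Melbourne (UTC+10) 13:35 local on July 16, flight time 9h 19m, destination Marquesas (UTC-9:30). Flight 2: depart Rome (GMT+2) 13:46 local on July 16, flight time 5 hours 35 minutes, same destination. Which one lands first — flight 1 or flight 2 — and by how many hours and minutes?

the first, by 4 hours 27 minutes

Flight 1 in UTC: 13:35 − 10:00 = 03:35 on Jul 16.
+9 hours 19 minutes → arrive 12:54 UTC on Jul 16.
Flight 2 in UTC: 13:46 − 2:00 = 11:46 on Jul 16.
+5 hours 35 minutes → arrive 17:21 UTC on Jul 16.
Flight 1 lands earlier by 4 hours 27 minutes.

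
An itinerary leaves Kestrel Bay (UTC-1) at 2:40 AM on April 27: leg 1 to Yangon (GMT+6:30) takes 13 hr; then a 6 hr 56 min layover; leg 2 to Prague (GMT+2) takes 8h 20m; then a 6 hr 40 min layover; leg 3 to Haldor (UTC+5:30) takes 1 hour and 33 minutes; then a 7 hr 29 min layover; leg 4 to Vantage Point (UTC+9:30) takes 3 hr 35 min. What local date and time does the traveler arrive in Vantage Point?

Convert departure to UTC: 2:40 AM + 1:00 = 3:40 AM UTC on Apr 27.
Add 13 hours leg 1 → 4:40 PM UTC.
Add 6 hours 56 minutes layover in Yangon → 11:36 PM UTC.
Add 8 hours 20 minutes leg 2 → 7:56 AM UTC (Apr 28).
Add 6 hours 40 minutes layover in Prague → 2:36 PM UTC.
Add 1 hour 33 minutes leg 3 → 4:09 PM UTC.
Add 7 hours 29 minutes layover in Haldor → 11:38 PM UTC.
Add 3 hours 35 minutes leg 4 → 3:13 AM UTC (Apr 29).
Vantage Point is UTC+9:30, so local arrival = 3:13 AM + 9:30 = 12:43 PM on Apr 29.

12:43 PM on Apr 29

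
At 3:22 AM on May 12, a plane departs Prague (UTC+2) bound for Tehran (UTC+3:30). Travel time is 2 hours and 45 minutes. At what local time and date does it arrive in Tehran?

Convert departure to UTC: 3:22 AM − 2:00 = 1:22 AM UTC on May 12.
Add 2 hours and 45 minutes travel time → 4:07 AM UTC.
Tehran is UTC+3:30, so local arrival = 4:07 AM + 3:30 = 7:37 AM on May 12.

7:37 AM on May 12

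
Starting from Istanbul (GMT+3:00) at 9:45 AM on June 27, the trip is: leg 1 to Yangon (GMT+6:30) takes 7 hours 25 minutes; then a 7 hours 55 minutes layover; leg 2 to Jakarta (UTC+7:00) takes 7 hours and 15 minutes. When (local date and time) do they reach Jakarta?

Convert departure to UTC: 9:45 AM − 3:00 = 6:45 AM UTC on Jun 27.
Add 7 hours 25 minutes leg 1 → 2:10 PM UTC.
Add 7 hours 55 minutes layover in Yangon → 10:05 PM UTC.
Add 7 hours 15 minutes leg 2 → 5:20 AM UTC (Jun 28).
Jakarta is UTC+7:00, so local arrival = 5:20 AM + 7:00 = 12:20 PM on Jun 28.

12:20 PM on June 28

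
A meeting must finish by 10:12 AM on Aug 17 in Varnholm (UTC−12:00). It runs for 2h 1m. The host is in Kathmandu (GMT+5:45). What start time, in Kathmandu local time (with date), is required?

Target end time in UTC: 10:12 AM + 12:00 = 10:12 PM on Aug 17.
Subtract 2 hours 1 minute → start 8:11 PM UTC on Aug 17.
Kathmandu is UTC+5:45: 8:11 PM + 5:45 = 1:56 AM on Aug 18.

1:56 AM on August 18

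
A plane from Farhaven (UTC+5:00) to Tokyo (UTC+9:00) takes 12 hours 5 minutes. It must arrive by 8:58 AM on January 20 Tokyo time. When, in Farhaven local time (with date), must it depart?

Target arrival in UTC: 8:58 AM − 9:00 = 11:58 PM on Jan 19.
Subtract 12 hours 5 minutes → departure 11:53 AM UTC on Jan 19.
Farhaven is UTC+5:00: 11:53 AM + 5:00 = 4:53 PM on Jan 19.

4:53 PM on January 19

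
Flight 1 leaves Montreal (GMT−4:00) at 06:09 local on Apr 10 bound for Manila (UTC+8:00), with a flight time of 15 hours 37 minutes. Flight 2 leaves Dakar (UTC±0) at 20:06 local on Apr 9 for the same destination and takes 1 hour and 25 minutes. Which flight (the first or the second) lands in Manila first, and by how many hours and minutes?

the second, by 28 hours 15 minutes

Flight 1 in UTC: 06:09 + 4:00 = 10:09 on Apr 10.
+15 hours and 37 minutes → arrive 01:46 UTC on Apr 11.
Flight 2 departs at 20:06 UTC (Apr 9).
+1 hour and 25 minutes → arrive 21:31 UTC on Apr 9.
Flight 2 lands earlier by 28 hours 15 minutes.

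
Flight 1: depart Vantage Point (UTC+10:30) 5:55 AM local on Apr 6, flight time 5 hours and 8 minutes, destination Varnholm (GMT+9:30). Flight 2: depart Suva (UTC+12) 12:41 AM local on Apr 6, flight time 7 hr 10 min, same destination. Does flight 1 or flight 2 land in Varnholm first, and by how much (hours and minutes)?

the second, by 4 hours 42 minutes

Flight 1 in UTC: 5:55 AM − 10:30 = 7:25 PM on Apr 5.
+5 hours 8 minutes → arrive 12:33 AM UTC on Apr 6.
Flight 2 in UTC: 12:41 AM − 12:00 = 12:41 PM on Apr 5.
+7 hours and 10 minutes → arrive 7:51 PM UTC on Apr 5.
Flight 2 lands earlier by 4 hours 42 minutes.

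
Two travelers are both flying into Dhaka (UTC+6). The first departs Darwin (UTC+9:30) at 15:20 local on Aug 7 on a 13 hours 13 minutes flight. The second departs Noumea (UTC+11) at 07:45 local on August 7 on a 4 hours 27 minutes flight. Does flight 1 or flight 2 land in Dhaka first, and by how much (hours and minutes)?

the second, by 17 hours 51 minutes

Flight 1 in UTC: 15:20 − 9:30 = 05:50 on Aug 7.
+13 hours 13 minutes → arrive 19:03 UTC on Aug 7.
Flight 2 in UTC: 07:45 − 11:00 = 20:45 on Aug 6.
+4 hours 27 minutes → arrive 01:12 UTC on Aug 7.
Flight 2 lands earlier by 17 hours 51 minutes.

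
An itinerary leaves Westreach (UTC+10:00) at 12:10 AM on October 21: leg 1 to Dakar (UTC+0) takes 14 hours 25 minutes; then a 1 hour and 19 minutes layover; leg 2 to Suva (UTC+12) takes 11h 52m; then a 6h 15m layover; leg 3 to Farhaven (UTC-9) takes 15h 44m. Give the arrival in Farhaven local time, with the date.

Convert departure to UTC: 12:10 AM − 10:00 = 2:10 PM UTC on Oct 20.
Add 14 hours and 25 minutes leg 1 → 4:35 AM UTC (Oct 21).
Add 1 hour and 19 minutes layover in Dakar → 5:54 AM UTC.
Add 11 hours 52 minutes leg 2 → 5:46 PM UTC.
Add 6 hours 15 minutes layover in Suva → 12:01 AM UTC (Oct 22).
Add 15 hours 44 minutes leg 3 → 3:45 PM UTC.
Farhaven is UTC−9:00, so local arrival = 3:45 PM − 9:00 = 6:45 AM on Oct 22.

6:45 AM on October 22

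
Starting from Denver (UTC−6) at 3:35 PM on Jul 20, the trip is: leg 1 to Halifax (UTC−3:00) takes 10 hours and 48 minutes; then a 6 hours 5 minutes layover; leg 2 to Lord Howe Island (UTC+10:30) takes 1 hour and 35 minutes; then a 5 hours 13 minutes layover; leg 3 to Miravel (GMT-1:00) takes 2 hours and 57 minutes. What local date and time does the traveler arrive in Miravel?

11:13 PM on July 21

Convert departure to UTC: 3:35 PM + 6:00 = 9:35 PM UTC on Jul 20.
Add 10 hours 48 minutes leg 1 → 8:23 AM UTC (Jul 21).
Add 6 hours and 5 minutes layover in Halifax → 2:28 PM UTC.
Add 1 hour 35 minutes leg 2 → 4:03 PM UTC.
Add 5 hours 13 minutes layover in Lord Howe Island → 9:16 PM UTC.
Add 2 hours 57 minutes leg 3 → 12:13 AM UTC (Jul 22).
Miravel is UTC−1:00, so local arrival = 12:13 AM − 1:00 = 11:13 PM on Jul 21.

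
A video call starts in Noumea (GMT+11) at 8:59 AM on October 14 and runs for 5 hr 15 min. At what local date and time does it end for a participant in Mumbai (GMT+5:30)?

Convert start to UTC: 8:59 AM − 11:00 = 9:59 PM UTC on Oct 13.
Add 5 hours 15 minutes duration → 3:14 AM UTC (Oct 14).
Mumbai is UTC+5:30, so local end time = 3:14 AM + 5:30 = 8:44 AM on Oct 14.

8:44 AM on October 14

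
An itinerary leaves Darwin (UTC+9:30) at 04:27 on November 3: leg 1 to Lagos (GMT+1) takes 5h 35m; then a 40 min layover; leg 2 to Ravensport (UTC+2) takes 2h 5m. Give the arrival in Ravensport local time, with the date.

Convert departure to UTC: 04:27 − 9:30 = 18:57 UTC on Nov 2.
Add 5 hours and 35 minutes leg 1 → 00:32 UTC (Nov 3).
Add 40 minutes layover in Lagos → 01:12 UTC.
Add 2 hours 5 minutes leg 2 → 03:17 UTC.
Ravensport is UTC+2:00, so local arrival = 03:17 + 2:00 = 05:17 on Nov 3.

05:17 on November 3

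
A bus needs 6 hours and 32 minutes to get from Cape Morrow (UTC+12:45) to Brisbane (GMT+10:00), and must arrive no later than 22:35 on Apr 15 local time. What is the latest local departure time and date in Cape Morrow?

18:48 on April 15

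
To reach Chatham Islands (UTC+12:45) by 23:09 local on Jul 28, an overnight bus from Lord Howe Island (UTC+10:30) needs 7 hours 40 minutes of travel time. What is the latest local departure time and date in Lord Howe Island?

Target arrival in UTC: 23:09 − 12:45 = 10:24 on Jul 28.
Subtract 7 hours 40 minutes → departure 02:44 UTC on Jul 28.
Lord Howe Island is UTC+10:30: 02:44 + 10:30 = 13:14 on Jul 28.

13:14 on July 28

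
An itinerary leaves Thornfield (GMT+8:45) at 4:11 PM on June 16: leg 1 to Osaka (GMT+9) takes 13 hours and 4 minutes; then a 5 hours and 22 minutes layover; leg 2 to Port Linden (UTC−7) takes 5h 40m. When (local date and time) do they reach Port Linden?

Convert departure to UTC: 4:11 PM − 8:45 = 7:26 AM UTC on Jun 16.
Add 13 hours 4 minutes leg 1 → 8:30 PM UTC.
Add 5 hours 22 minutes layover in Osaka → 1:52 AM UTC (Jun 17).
Add 5 hours 40 minutes leg 2 → 7:32 AM UTC.
Port Linden is UTC−7:00, so local arrival = 7:32 AM − 7:00 = 12:32 AM on Jun 17.

12:32 AM on June 17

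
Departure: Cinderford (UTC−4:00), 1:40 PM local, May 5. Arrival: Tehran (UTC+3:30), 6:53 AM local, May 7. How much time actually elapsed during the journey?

Departure in UTC: 1:40 PM + 4:00 = 5:40 PM on May 5.
Arrival in UTC: 6:53 AM − 3:30 = 3:23 AM on May 7.
Elapsed = 3:23 AM − 5:40 PM (+2 days) = 33 hours 43 minutes.

33 hours 43 minutes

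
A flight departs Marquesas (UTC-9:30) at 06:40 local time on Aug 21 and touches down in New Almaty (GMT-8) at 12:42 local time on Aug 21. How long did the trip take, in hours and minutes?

New Almaty is 1:30 ahead of Marquesas.
Clock-face elapsed time (ignoring zones) is 6 hours 2 minutes.
Actual elapsed = 6 hours 2 minutes − 1:30 = 4 hours 32 minutes.

4 hours 32 minutes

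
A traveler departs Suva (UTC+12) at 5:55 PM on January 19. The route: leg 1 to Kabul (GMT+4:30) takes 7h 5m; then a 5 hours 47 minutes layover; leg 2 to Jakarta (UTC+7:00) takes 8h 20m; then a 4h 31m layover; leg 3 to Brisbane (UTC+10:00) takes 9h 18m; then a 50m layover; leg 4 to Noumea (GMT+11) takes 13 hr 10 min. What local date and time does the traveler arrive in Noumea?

Convert departure to UTC: 5:55 PM − 12:00 = 5:55 AM UTC on Jan 19.
Add 7 hours and 5 minutes leg 1 → 1:00 PM UTC.
Add 5 hours 47 minutes layover in Kabul → 6:47 PM UTC.
Add 8 hours and 20 minutes leg 2 → 3:07 AM UTC (Jan 20).
Add 4 hours 31 minutes layover in Jakarta → 7:38 AM UTC.
Add 9 hours 18 minutes leg 3 → 4:56 PM UTC.
Add 50 minutes layover in Brisbane → 5:46 PM UTC.
Add 13 hours 10 minutes leg 4 → 6:56 AM UTC (Jan 21).
Noumea is UTC+11:00, so local arrival = 6:56 AM + 11:00 = 5:56 PM on Jan 21.

5:56 PM on January 21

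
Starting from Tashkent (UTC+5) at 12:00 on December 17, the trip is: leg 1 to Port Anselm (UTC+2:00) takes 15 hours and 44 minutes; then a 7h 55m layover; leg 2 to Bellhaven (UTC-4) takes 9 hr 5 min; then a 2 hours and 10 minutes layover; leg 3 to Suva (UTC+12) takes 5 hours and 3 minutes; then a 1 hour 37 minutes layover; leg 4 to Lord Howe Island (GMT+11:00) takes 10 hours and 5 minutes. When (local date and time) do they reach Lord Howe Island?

21:39 on December 19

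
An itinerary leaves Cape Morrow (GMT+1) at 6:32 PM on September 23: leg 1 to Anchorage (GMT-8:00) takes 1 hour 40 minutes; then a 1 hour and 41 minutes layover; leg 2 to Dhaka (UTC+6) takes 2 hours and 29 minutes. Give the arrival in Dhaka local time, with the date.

Convert departure to UTC: 6:32 PM − 1:00 = 5:32 PM UTC on Sep 23.
Add 1 hour 40 minutes leg 1 → 7:12 PM UTC.
Add 1 hour 41 minutes layover in Anchorage → 8:53 PM UTC.
Add 2 hours 29 minutes leg 2 → 11:22 PM UTC.
Dhaka is UTC+6:00, so local arrival = 11:22 PM + 6:00 = 5:22 AM on Sep 24.

5:22 AM on September 24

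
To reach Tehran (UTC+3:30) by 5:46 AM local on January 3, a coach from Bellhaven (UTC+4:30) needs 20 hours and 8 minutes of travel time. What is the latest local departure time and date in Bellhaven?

10:38 AM on January 2

Target arrival in UTC: 5:46 AM − 3:30 = 2:16 AM on Jan 3.
Subtract 20 hours and 8 minutes → departure 6:08 AM UTC on Jan 2.
Bellhaven is UTC+4:30: 6:08 AM + 4:30 = 10:38 AM on Jan 2.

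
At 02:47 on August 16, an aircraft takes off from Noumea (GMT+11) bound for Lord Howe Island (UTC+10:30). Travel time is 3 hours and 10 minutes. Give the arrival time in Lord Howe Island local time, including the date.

05:27 on Aug 16

Lord Howe Island is 0:30 behind Noumea.
After 3 hours and 10 minutes it is 05:57 in Noumea.
Shift by the zone difference: 05:57 − 0:30 = 05:27 on Aug 16 in Lord Howe Island.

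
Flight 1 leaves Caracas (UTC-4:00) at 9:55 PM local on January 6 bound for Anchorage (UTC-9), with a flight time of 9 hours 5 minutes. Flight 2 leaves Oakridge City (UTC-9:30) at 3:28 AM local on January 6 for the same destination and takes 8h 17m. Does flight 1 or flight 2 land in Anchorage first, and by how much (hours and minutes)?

the second, by 13 hours 45 minutes

Flight 1 in UTC: 9:55 PM + 4:00 = 1:55 AM on Jan 7.
+9 hours 5 minutes → arrive 11:00 AM UTC on Jan 7.
Flight 2 in UTC: 3:28 AM + 9:30 = 12:58 PM on Jan 6.
+8 hours 17 minutes → arrive 9:15 PM UTC on Jan 6.
Flight 2 lands earlier by 13 hours 45 minutes.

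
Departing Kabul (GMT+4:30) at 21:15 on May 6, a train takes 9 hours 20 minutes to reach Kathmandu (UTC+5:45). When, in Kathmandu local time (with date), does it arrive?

Convert departure to UTC: 21:15 − 4:30 = 16:45 UTC on May 6.
Add 9 hours and 20 minutes travel time → 02:05 UTC (May 7).
Kathmandu is UTC+5:45, so local arrival = 02:05 + 5:45 = 07:50 on May 7.

07:50 on May 7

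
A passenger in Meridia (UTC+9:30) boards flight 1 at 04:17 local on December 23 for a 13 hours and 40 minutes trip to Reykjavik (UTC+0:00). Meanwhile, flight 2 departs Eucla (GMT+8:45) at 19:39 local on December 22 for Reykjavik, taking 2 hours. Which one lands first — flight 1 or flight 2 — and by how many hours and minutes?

Flight 1 in UTC: 04:17 − 9:30 = 18:47 on Dec 22.
+13 hours 40 minutes → arrive 08:27 UTC on Dec 23.
Flight 2 in UTC: 19:39 − 8:45 = 10:54 on Dec 22.
+2 hours → arrive 12:54 UTC on Dec 22.
Flight 2 lands earlier by 19 hours 33 minutes.

the second, by 19 hours 33 minutes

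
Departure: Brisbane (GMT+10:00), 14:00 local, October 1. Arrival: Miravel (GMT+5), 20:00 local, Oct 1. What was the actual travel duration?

11 hours

Miravel is 5:00 behind Brisbane.
Clock-face elapsed time (ignoring zones) is 6 hours.
Actual elapsed = 6 hours + 5:00 = 11 hours.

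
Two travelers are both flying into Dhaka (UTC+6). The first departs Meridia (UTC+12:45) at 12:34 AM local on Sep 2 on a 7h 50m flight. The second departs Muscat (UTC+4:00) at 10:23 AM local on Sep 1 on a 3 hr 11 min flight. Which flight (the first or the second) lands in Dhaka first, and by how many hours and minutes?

Flight 1 in UTC: 12:34 AM − 12:45 = 11:49 AM on Sep 1.
+7 hours and 50 minutes → arrive 7:39 PM UTC on Sep 1.
Flight 2 in UTC: 10:23 AM − 4:00 = 6:23 AM on Sep 1.
+3 hours and 11 minutes → arrive 9:34 AM UTC on Sep 1.
Flight 2 lands earlier by 10 hours 5 minutes.

the second, by 10 hours 5 minutes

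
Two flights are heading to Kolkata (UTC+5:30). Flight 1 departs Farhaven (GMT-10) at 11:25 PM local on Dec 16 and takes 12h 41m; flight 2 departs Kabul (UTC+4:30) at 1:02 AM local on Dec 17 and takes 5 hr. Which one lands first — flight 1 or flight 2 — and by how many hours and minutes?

Flight 1 in UTC: 11:25 PM + 10:00 = 9:25 AM on Dec 17.
+12 hours 41 minutes → arrive 10:06 PM UTC on Dec 17.
Flight 2 in UTC: 1:02 AM − 4:30 = 8:32 PM on Dec 16.
+5 hours → arrive 1:32 AM UTC on Dec 17.
Flight 2 lands earlier by 20 hours 34 minutes.

the second, by 20 hours 34 minutes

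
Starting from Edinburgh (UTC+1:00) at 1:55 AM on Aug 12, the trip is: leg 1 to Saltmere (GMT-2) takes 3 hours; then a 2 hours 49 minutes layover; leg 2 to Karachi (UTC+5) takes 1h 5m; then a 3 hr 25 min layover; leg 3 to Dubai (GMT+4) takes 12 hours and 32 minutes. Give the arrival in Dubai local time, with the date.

3:46 AM on August 13

Convert departure to UTC: 1:55 AM − 1:00 = 12:55 AM UTC on Aug 12.
Add 3 hours leg 1 → 3:55 AM UTC.
Add 2 hours and 49 minutes layover in Saltmere → 6:44 AM UTC.
Add 1 hour and 5 minutes leg 2 → 7:49 AM UTC.
Add 3 hours and 25 minutes layover in Karachi → 11:14 AM UTC.
Add 12 hours 32 minutes leg 3 → 11:46 PM UTC.
Dubai is UTC+4:00, so local arrival = 11:46 PM + 4:00 = 3:46 AM on Aug 13.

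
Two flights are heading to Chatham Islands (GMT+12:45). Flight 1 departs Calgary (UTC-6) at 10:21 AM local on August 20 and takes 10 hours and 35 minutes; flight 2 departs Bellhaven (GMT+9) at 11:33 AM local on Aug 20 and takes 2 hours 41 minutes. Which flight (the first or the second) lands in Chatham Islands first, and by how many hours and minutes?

the second, by 21 hours 42 minutes

Flight 1 in UTC: 10:21 AM + 6:00 = 4:21 PM on Aug 20.
+10 hours 35 minutes → arrive 2:56 AM UTC on Aug 21.
Flight 2 in UTC: 11:33 AM − 9:00 = 2:33 AM on Aug 20.
+2 hours and 41 minutes → arrive 5:14 AM UTC on Aug 20.
Flight 2 lands earlier by 21 hours 42 minutes.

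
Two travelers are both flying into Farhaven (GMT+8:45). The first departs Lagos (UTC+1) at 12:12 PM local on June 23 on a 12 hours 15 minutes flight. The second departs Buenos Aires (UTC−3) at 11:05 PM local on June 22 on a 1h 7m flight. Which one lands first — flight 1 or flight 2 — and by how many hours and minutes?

the second, by 20 hours 15 minutes

Flight 1 in UTC: 12:12 PM − 1:00 = 11:12 AM on Jun 23.
+12 hours and 15 minutes → arrive 11:27 PM UTC on Jun 23.
Flight 2 in UTC: 11:05 PM + 3:00 = 2:05 AM on Jun 23.
+1 hour and 7 minutes → arrive 3:12 AM UTC on Jun 23.
Flight 2 lands earlier by 20 hours 15 minutes.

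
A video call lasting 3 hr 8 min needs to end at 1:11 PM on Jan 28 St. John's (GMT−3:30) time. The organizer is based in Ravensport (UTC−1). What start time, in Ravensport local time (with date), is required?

12:33 PM on January 28

Target end time in UTC: 1:11 PM + 3:30 = 4:41 PM on Jan 28.
Subtract 3 hours 8 minutes → start 1:33 PM UTC on Jan 28.
Ravensport is UTC−1:00: 1:33 PM − 1:00 = 12:33 PM on Jan 28.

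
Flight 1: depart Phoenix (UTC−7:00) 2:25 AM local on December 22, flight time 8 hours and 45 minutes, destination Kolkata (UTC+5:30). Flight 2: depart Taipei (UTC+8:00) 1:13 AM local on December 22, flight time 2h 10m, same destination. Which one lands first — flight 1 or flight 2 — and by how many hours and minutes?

the second, by 22 hours 47 minutes

Flight 1 in UTC: 2:25 AM + 7:00 = 9:25 AM on Dec 22.
+8 hours and 45 minutes → arrive 6:10 PM UTC on Dec 22.
Flight 2 in UTC: 1:13 AM − 8:00 = 5:13 PM on Dec 21.
+2 hours 10 minutes → arrive 7:23 PM UTC on Dec 21.
Flight 2 lands earlier by 22 hours 47 minutes.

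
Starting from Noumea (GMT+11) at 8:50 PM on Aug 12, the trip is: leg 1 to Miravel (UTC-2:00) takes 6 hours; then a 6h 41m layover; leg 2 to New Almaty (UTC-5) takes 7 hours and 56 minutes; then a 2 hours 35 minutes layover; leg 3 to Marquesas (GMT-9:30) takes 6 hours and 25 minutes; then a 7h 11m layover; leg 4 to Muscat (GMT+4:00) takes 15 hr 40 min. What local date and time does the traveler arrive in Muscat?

6:18 PM on August 14

Convert departure to UTC: 8:50 PM − 11:00 = 9:50 AM UTC on Aug 12.
Add 6 hours leg 1 → 3:50 PM UTC.
Add 6 hours and 41 minutes layover in Miravel → 10:31 PM UTC.
Add 7 hours 56 minutes leg 2 → 6:27 AM UTC (Aug 13).
Add 2 hours 35 minutes layover in New Almaty → 9:02 AM UTC.
Add 6 hours and 25 minutes leg 3 → 3:27 PM UTC.
Add 7 hours 11 minutes layover in Marquesas → 10:38 PM UTC.
Add 15 hours 40 minutes leg 4 → 2:18 PM UTC (Aug 14).
Muscat is UTC+4:00, so local arrival = 2:18 PM + 4:00 = 6:18 PM on Aug 14.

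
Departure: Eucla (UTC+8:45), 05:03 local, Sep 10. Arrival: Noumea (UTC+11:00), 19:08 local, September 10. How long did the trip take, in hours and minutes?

Departure in UTC: 05:03 − 8:45 = 20:18 on Sep 9.
Arrival in UTC: 19:08 − 11:00 = 08:08 on Sep 10.
Elapsed = 08:08 − 20:18 (+1 day) = 11 hours 50 minutes.

11 hours 50 minutes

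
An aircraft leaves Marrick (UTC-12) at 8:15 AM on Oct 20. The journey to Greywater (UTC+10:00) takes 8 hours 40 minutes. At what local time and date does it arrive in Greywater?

Convert departure to UTC: 8:15 AM + 12:00 = 8:15 PM UTC on Oct 20.
Add 8 hours and 40 minutes travel time → 4:55 AM UTC (Oct 21).
Greywater is UTC+10:00, so local arrival = 4:55 AM + 10:00 = 2:55 PM on Oct 21.

2:55 PM on October 21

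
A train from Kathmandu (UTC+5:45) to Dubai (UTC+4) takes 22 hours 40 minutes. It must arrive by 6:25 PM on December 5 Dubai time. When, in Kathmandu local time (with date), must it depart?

9:30 PM on December 4

Target arrival in UTC: 6:25 PM − 4:00 = 2:25 PM on Dec 5.
Subtract 22 hours 40 minutes → departure 3:45 PM UTC on Dec 4.
Kathmandu is UTC+5:45: 3:45 PM + 5:45 = 9:30 PM on Dec 4.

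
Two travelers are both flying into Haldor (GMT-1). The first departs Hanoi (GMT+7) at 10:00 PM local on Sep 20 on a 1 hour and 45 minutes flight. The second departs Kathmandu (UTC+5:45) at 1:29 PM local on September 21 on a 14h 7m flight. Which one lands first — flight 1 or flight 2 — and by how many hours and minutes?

Flight 1 in UTC: 10:00 PM − 7:00 = 3:00 PM on Sep 20.
+1 hour 45 minutes → arrive 4:45 PM UTC on Sep 20.
Flight 2 in UTC: 1:29 PM − 5:45 = 7:44 AM on Sep 21.
+14 hours 7 minutes → arrive 9:51 PM UTC on Sep 21.
Flight 1 lands earlier by 29 hours 6 minutes.

the first, by 29 hours 6 minutes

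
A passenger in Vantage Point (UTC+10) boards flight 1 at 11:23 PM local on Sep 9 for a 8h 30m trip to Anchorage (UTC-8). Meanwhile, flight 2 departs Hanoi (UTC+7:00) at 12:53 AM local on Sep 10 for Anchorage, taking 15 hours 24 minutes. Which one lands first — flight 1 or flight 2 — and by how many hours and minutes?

Flight 1 in UTC: 11:23 PM − 10:00 = 1:23 PM on Sep 9.
+8 hours 30 minutes → arrive 9:53 PM UTC on Sep 9.
Flight 2 in UTC: 12:53 AM − 7:00 = 5:53 PM on Sep 9.
+15 hours 24 minutes → arrive 9:17 AM UTC on Sep 10.
Flight 1 lands earlier by 11 hours 24 minutes.

the first, by 11 hours 24 minutes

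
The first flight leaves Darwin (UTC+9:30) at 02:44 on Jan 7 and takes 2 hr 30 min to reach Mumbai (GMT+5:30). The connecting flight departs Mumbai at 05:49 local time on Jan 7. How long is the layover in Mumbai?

Convert departure to UTC: 02:44 − 9:30 = 17:14 UTC on Jan 6.
Add 2 hours and 30 minutes flight time → 19:44 UTC.
Mumbai is UTC+5:30, so local arrival = 19:44 + 5:30 = 01:14 on Jan 7.
Layover = 05:49 − 01:14 = 4 hours 35 minutes.

4 hours 35 minutes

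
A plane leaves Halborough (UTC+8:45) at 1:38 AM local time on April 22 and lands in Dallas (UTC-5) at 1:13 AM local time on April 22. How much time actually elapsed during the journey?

Dallas is 13:45 behind Halborough.
Clock-face elapsed time (ignoring zones) is −25 minutes.
Actual elapsed = −25 minutes + 13:45 = 13 hours 20 minutes.

13 hours 20 minutes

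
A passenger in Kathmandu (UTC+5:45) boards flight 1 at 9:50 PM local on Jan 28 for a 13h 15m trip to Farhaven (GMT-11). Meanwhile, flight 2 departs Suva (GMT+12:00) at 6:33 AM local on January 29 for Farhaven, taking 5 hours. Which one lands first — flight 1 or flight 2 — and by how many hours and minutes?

the second, by 5 hours 47 minutes

Flight 1 in UTC: 9:50 PM − 5:45 = 4:05 PM on Jan 28.
+13 hours 15 minutes → arrive 5:20 AM UTC on Jan 29.
Flight 2 in UTC: 6:33 AM − 12:00 = 6:33 PM on Jan 28.
+5 hours → arrive 11:33 PM UTC on Jan 28.
Flight 2 lands earlier by 5 hours 47 minutes.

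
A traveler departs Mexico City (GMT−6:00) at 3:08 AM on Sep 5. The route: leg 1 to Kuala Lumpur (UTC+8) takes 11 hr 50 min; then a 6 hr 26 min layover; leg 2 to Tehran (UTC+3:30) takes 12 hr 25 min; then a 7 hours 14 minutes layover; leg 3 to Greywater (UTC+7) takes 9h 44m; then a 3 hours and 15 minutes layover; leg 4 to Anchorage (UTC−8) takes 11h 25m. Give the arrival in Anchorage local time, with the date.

Convert departure to UTC: 3:08 AM + 6:00 = 9:08 AM UTC on Sep 5.
Add 11 hours 50 minutes leg 1 → 8:58 PM UTC.
Add 6 hours 26 minutes layover in Kuala Lumpur → 3:24 AM UTC (Sep 6).
Add 12 hours and 25 minutes leg 2 → 3:49 PM UTC.
Add 7 hours and 14 minutes layover in Tehran → 11:03 PM UTC.
Add 9 hours and 44 minutes leg 3 → 8:47 AM UTC (Sep 7).
Add 3 hours and 15 minutes layover in Greywater → 12:02 PM UTC.
Add 11 hours and 25 minutes leg 4 → 11:27 PM UTC.
Anchorage is UTC−8:00, so local arrival = 11:27 PM − 8:00 = 3:27 PM on Sep 7.

3:27 PM on Sep 7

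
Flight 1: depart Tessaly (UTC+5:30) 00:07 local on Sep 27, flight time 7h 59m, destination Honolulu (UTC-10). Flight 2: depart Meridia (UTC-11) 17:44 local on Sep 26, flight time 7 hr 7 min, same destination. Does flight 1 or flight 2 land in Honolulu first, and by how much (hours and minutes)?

the first, by 9 hours 15 minutes

Flight 1 in UTC: 00:07 − 5:30 = 18:37 on Sep 26.
+7 hours 59 minutes → arrive 02:36 UTC on Sep 27.
Flight 2 in UTC: 17:44 + 11:00 = 04:44 on Sep 27.
+7 hours 7 minutes → arrive 11:51 UTC on Sep 27.
Flight 1 lands earlier by 9 hours 15 minutes.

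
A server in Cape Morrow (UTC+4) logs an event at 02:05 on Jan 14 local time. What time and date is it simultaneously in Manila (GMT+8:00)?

06:05 on Jan 14

In UTC: 02:05 − 4:00 = 22:05 on Jan 13.
Manila is UTC+8:00: 22:05 + 8:00 = 06:05 on Jan 14.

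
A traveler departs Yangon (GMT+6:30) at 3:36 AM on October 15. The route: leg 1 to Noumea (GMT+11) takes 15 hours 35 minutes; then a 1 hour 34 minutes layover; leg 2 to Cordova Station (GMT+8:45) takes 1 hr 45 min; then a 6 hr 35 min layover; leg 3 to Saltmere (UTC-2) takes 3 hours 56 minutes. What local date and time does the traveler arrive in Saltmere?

Convert departure to UTC: 3:36 AM − 6:30 = 9:06 PM UTC on Oct 14.
Add 15 hours 35 minutes leg 1 → 12:41 PM UTC (Oct 15).
Add 1 hour and 34 minutes layover in Noumea → 2:15 PM UTC.
Add 1 hour 45 minutes leg 2 → 4:00 PM UTC.
Add 6 hours and 35 minutes layover in Cordova Station → 10:35 PM UTC.
Add 3 hours 56 minutes leg 3 → 2:31 AM UTC (Oct 16).
Saltmere is UTC−2:00, so local arrival = 2:31 AM − 2:00 = 12:31 AM on Oct 16.

12:31 AM on October 16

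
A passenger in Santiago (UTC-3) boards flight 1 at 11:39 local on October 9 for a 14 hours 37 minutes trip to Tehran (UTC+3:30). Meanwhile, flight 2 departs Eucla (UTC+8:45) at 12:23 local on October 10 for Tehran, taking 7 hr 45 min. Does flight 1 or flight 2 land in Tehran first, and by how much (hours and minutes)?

Flight 1 in UTC: 11:39 + 3:00 = 14:39 on Oct 9.
+14 hours and 37 minutes → arrive 05:16 UTC on Oct 10.
Flight 2 in UTC: 12:23 − 8:45 = 03:38 on Oct 10.
+7 hours and 45 minutes → arrive 11:23 UTC on Oct 10.
Flight 1 lands earlier by 6 hours 7 minutes.

the first, by 6 hours 7 minutes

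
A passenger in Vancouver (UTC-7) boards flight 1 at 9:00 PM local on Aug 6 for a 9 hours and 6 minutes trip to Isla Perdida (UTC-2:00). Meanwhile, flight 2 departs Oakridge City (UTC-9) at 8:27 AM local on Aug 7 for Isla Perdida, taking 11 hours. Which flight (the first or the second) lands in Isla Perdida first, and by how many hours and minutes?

Flight 1 in UTC: 9:00 PM + 7:00 = 4:00 AM on Aug 7.
+9 hours 6 minutes → arrive 1:06 PM UTC on Aug 7.
Flight 2 in UTC: 8:27 AM + 9:00 = 5:27 PM on Aug 7.
+11 hours → arrive 4:27 AM UTC on Aug 8.
Flight 1 lands earlier by 15 hours 21 minutes.

the first, by 15 hours 21 minutes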